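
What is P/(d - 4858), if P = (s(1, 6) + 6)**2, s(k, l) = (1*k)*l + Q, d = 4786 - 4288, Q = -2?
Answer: -5/218 ≈ -0.022936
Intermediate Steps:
d = 498
s(k, l) = -2 + k*l (s(k, l) = (1*k)*l - 2 = k*l - 2 = -2 + k*l)
P = 100 (P = ((-2 + 1*6) + 6)**2 = ((-2 + 6) + 6)**2 = (4 + 6)**2 = 10**2 = 100)
P/(d - 4858) = 100/(498 - 4858) = 100/(-4360) = 100*(-1/4360) = -5/218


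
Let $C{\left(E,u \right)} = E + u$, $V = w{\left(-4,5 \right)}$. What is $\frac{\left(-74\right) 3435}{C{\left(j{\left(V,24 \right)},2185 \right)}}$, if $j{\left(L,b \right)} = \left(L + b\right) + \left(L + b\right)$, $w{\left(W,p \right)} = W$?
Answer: $- \frac{50838}{445} \approx -114.24$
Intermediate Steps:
$V = -4$
$j{\left(L,b \right)} = 2 L + 2 b$
$\frac{\left(-74\right) 3435}{C{\left(j{\left(V,24 \right)},2185 \right)}} = \frac{\left(-74\right) 3435}{\left(2 \left(-4\right) + 2 \cdot 24\right) + 2185} = - \frac{254190}{\left(-8 + 48\right) + 2185} = - \frac{254190}{40 + 2185} = - \frac{254190}{2225} = \left(-254190\right) \frac{1}{2225} = - \frac{50838}{445}$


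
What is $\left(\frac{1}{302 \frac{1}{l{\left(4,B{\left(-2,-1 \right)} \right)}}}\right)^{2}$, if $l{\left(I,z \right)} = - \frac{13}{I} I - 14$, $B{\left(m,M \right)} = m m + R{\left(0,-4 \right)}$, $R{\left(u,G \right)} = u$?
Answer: $\frac{729}{91204} \approx 0.0079931$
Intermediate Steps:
$B{\left(m,M \right)} = m^{2}$ ($B{\left(m,M \right)} = m m + 0 = m^{2} + 0 = m^{2}$)
$l{\left(I,z \right)} = -27$ ($l{\left(I,z \right)} = -13 - 14 = -27$)
$\left(\frac{1}{302 \frac{1}{l{\left(4,B{\left(-2,-1 \right)} \right)}}}\right)^{2} = \left(\frac{1}{302 \frac{1}{-27}}\right)^{2} = \left(\frac{1}{302 \left(- \frac{1}{27}\right)}\right)^{2} = \left(\frac{1}{- \frac{302}{27}}\right)^{2} = \left(- \frac{27}{302}\right)^{2} = \frac{729}{91204}$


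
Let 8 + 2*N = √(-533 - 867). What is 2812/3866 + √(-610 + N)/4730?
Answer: 1406/1933 + √(-614 + 5*I*√14)/4730 ≈ 0.72745 + 0.0052393*I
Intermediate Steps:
N = -4 + 5*I*√14 (N = -4 + √(-533 - 867)/2 = -4 + √(-1400)/2 = -4 + (10*I*√14)/2 = -4 + 5*I*√14 ≈ -4.0 + 18.708*I)
2812/3866 + √(-610 + N)/4730 = 2812/3866 + √(-610 + (-4 + 5*I*√14))/4730 = 2812*(1/3866) + √(-614 + 5*I*√14)*(1/4730) = 1406/1933 + √(-614 + 5*I*√14)/4730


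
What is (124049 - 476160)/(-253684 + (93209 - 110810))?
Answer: 352111/271285 ≈ 1.2979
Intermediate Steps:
(124049 - 476160)/(-253684 + (93209 - 110810)) = -352111/(-253684 - 17601) = -352111/(-271285) = -352111*(-1/271285) = 352111/271285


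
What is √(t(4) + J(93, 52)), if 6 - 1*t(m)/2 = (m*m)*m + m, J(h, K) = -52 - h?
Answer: I*√269 ≈ 16.401*I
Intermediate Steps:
t(m) = 12 - 2*m - 2*m³ (t(m) = 12 - 2*((m*m)*m + m) = 12 - 2*(m²*m + m) = 12 - 2*(m³ + m) = 12 - 2*(m + m³) = 12 + (-2*m - 2*m³) = 12 - 2*m - 2*m³)
√(t(4) + J(93, 52)) = √((12 - 2*4 - 2*4³) + (-52 - 1*93)) = √((12 - 8 - 2*64) + (-52 - 93)) = √((12 - 8 - 128) - 145) = √(-124 - 145) = √(-269) = I*√269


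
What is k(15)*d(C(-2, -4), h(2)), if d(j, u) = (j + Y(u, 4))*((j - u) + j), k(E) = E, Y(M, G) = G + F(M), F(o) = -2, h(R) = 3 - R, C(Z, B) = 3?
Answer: 375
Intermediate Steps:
Y(M, G) = -2 + G (Y(M, G) = G - 2 = -2 + G)
d(j, u) = (2 + j)*(-u + 2*j) (d(j, u) = (j + (-2 + 4))*((j - u) + j) = (j + 2)*(-u + 2*j) = (2 + j)*(-u + 2*j))
k(15)*d(C(-2, -4), h(2)) = 15*(-2*(3 - 1*2) + 2*3**2 + 4*3 - 1*3*(3 - 1*2)) = 15*(-2*(3 - 2) + 2*9 + 12 - 1*3*(3 - 2)) = 15*(-2*1 + 18 + 12 - 1*3*1) = 15*(-2 + 18 + 12 - 3) = 15*25 = 375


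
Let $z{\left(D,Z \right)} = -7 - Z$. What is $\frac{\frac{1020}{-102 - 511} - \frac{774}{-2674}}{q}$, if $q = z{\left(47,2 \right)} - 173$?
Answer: $\frac{1126509}{149163742} \approx 0.0075522$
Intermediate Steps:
$q = -182$ ($q = \left(-7 - 2\right) - 173 = -9 - 173 = -182$)
$\frac{\frac{1020}{-102 - 511} - \frac{774}{-2674}}{q} = \frac{\frac{1020}{-102 - 511} - \frac{774}{-2674}}{-182} = \left(\frac{1020}{-613} - - \frac{387}{1337}\right) \left(- \frac{1}{182}\right) = \left(1020 \left(- \frac{1}{613}\right) + \frac{387}{1337}\right) \left(- \frac{1}{182}\right) = \left(- \frac{1020}{613} + \frac{387}{1337}\right) \left(- \frac{1}{182}\right) = \left(- \frac{1126509}{819581}\right) \left(- \frac{1}{182}\right) = \frac{1126509}{149163742}$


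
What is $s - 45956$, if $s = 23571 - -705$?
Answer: $-21680$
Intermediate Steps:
$s = 24276$ ($s = 23571 + 705 = 24276$)
$s - 45956 = 24276 - 45956 = -21680$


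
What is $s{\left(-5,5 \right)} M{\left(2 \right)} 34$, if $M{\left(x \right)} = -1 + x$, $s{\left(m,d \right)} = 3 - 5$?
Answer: $-68$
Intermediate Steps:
$s{\left(m,d \right)} = -2$ ($s{\left(m,d \right)} = 3 - 5 = -2$)
$s{\left(-5,5 \right)} M{\left(2 \right)} 34 = - 2 \left(-1 + 2\right) 34 = \left(-2\right) 1 \cdot 34 = \left(-2\right) 34 = -68$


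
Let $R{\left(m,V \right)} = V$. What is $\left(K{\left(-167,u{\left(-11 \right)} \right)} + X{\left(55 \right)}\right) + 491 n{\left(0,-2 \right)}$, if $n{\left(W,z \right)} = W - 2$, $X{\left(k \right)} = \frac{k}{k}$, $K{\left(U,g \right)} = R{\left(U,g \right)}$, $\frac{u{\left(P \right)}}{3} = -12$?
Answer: $-1017$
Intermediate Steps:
$u{\left(P \right)} = -36$ ($u{\left(P \right)} = 3 \left(-12\right) = -36$)
$K{\left(U,g \right)} = g$
$X{\left(k \right)} = 1$
$n{\left(W,z \right)} = -2 + W$ ($n{\left(W,z \right)} = W - 2 = -2 + W$)
$\left(K{\left(-167,u{\left(-11 \right)} \right)} + X{\left(55 \right)}\right) + 491 n{\left(0,-2 \right)} = \left(-36 + 1\right) + 491 \left(-2 + 0\right) = -35 + 491 \left(-2\right) = -35 - 982 = -1017$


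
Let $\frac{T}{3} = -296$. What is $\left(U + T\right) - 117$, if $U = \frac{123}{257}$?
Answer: $- \frac{258162}{257} \approx -1004.5$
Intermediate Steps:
$T = -888$ ($T = 3 \left(-296\right) = -888$)
$U = \frac{123}{257}$ ($U = 123 \cdot \frac{1}{257} = \frac{123}{257} \approx 0.4786$)
$\left(U + T\right) - 117 = \left(\frac{123}{257} - 888\right) - 117 = - \frac{228093}{257} - 117 = - \frac{258162}{257}$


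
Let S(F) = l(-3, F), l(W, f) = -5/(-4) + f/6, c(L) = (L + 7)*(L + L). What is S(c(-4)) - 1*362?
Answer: -1459/4 ≈ -364.75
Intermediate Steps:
c(L) = 2*L*(7 + L) (c(L) = (7 + L)*(2*L) = 2*L*(7 + L))
l(W, f) = 5/4 + f/6 (l(W, f) = -5*(-1/4) + f*(1/6) = 5/4 + f/6)
S(F) = 5/4 + F/6
S(c(-4)) - 1*362 = (5/4 + (2*(-4)*(7 - 4))/6) - 1*362 = (5/4 + (2*(-4)*3)/6) - 362 = (5/4 + (1/6)*(-24)) - 362 = (5/4 - 4) - 362 = -11/4 - 362 = -1459/4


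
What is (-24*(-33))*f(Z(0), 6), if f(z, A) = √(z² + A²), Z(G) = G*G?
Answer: 4752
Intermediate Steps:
Z(G) = G²
f(z, A) = √(A² + z²)
(-24*(-33))*f(Z(0), 6) = (-24*(-33))*√(6² + (0²)²) = 792*√(36 + 0²) = 792*√(36 + 0) = 792*√36 = 792*6 = 4752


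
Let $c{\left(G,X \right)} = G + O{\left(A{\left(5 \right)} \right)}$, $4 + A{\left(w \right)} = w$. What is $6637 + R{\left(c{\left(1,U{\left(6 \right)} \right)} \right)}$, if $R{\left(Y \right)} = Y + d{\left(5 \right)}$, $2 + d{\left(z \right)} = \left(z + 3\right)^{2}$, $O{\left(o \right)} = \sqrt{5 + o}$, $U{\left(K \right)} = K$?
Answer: $6700 + \sqrt{6} \approx 6702.5$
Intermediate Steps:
$A{\left(w \right)} = -4 + w$
$d{\left(z \right)} = -2 + \left(3 + z\right)^{2}$ ($d{\left(z \right)} = -2 + \left(z + 3\right)^{2} = -2 + \left(3 + z\right)^{2}$)
$c{\left(G,X \right)} = G + \sqrt{6}$ ($c{\left(G,X \right)} = G + \sqrt{5 + \left(-4 + 5\right)} = G + \sqrt{5 + 1} = G + \sqrt{6}$)
$R{\left(Y \right)} = 62 + Y$ ($R{\left(Y \right)} = Y - \left(2 - \left(3 + 5\right)^{2}\right) = Y - \left(2 - 8^{2}\right) = Y + \left(-2 + 64\right) = Y + 62 = 62 + Y$)
$6637 + R{\left(c{\left(1,U{\left(6 \right)} \right)} \right)} = 6637 + \left(62 + \left(1 + \sqrt{6}\right)\right) = 6637 + \left(63 + \sqrt{6}\right) = 6700 + \sqrt{6}$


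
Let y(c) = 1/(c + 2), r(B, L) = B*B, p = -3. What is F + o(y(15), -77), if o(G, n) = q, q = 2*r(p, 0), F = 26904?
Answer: 26922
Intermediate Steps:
r(B, L) = B²
y(c) = 1/(2 + c)
q = 18 (q = 2*(-3)² = 2*9 = 18)
o(G, n) = 18
F + o(y(15), -77) = 26904 + 18 = 26922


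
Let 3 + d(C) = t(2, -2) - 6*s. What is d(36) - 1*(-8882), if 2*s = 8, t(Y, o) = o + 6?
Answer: 8859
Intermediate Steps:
t(Y, o) = 6 + o
s = 4 (s = (1/2)*8 = 4)
d(C) = -23 (d(C) = -3 + ((6 - 2) - 6*4) = -3 + (4 - 24) = -3 - 20 = -23)
d(36) - 1*(-8882) = -23 - 1*(-8882) = -23 + 8882 = 8859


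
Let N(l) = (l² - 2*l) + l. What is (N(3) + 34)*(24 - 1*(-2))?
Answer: 1040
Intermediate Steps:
N(l) = l² - l
(N(3) + 34)*(24 - 1*(-2)) = (3*(-1 + 3) + 34)*(24 - 1*(-2)) = (3*2 + 34)*(24 + 2) = (6 + 34)*26 = 40*26 = 1040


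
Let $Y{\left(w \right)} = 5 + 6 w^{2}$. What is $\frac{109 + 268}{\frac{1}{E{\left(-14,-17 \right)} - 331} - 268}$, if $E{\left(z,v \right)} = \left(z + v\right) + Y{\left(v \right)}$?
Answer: $- \frac{519129}{369035} \approx -1.4067$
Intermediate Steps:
$E{\left(z,v \right)} = 5 + v + z + 6 v^{2}$ ($E{\left(z,v \right)} = \left(z + v\right) + \left(5 + 6 v^{2}\right) = \left(v + z\right) + \left(5 + 6 v^{2}\right) = 5 + v + z + 6 v^{2}$)
$\frac{109 + 268}{\frac{1}{E{\left(-14,-17 \right)} - 331} - 268} = \frac{109 + 268}{\frac{1}{\left(5 - 17 - 14 + 6 \left(-17\right)^{2}\right) - 331} - 268} = \frac{377}{\frac{1}{\left(5 - 17 - 14 + 6 \cdot 289\right) - 331} - 268} = \frac{377}{\frac{1}{\left(5 - 17 - 14 + 1734\right) - 331} - 268} = \frac{377}{\frac{1}{1708 - 331} - 268} = \frac{377}{\frac{1}{1377} - 268} = \frac{377}{- \frac{369035}{1377}} = 377 \left(- \frac{1377}{369035}\right) = - \frac{519129}{369035}$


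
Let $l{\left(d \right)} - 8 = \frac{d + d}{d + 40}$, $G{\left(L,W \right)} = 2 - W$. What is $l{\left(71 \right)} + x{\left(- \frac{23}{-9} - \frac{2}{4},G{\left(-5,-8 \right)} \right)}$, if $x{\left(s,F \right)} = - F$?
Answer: $- \frac{80}{111} \approx -0.72072$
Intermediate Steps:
$l{\left(d \right)} = 8 + \frac{2 d}{40 + d}$ ($l{\left(d \right)} = 8 + \frac{d + d}{d + 40} = 8 + \frac{2 d}{40 + d}$)
$l{\left(71 \right)} + x{\left(- \frac{23}{-9} - \frac{2}{4},G{\left(-5,-8 \right)} \right)} = \frac{10 \left(32 + 71\right)}{40 + 71} - \left(2 - -8\right) = 10 \cdot \frac{1}{111} \cdot 103 - \left(2 + 8\right) = 10 \cdot \frac{1}{111} \cdot 103 - 10 = \frac{1030}{111} - 10 = - \frac{80}{111}$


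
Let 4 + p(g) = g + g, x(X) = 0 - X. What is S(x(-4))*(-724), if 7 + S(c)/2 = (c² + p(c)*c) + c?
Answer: -41992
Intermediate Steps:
x(X) = -X
p(g) = -4 + 2*g (p(g) = -4 + (g + g) = -4 + 2*g)
S(c) = -14 + 2*c + 2*c² + 2*c*(-4 + 2*c) (S(c) = -14 + 2*((c² + (-4 + 2*c)*c) + c) = -14 + 2*((c² + c*(-4 + 2*c)) + c) = -14 + 2*(c + c² + c*(-4 + 2*c)) = -14 + (2*c + 2*c² + 2*c*(-4 + 2*c)) = -14 + 2*c + 2*c² + 2*c*(-4 + 2*c))
S(x(-4))*(-724) = (-14 - (-6)*(-4) + 6*(-1*(-4))²)*(-724) = (-14 - 6*4 + 6*4²)*(-724) = (-14 - 24 + 6*16)*(-724) = (-14 - 24 + 96)*(-724) = 58*(-724) = -41992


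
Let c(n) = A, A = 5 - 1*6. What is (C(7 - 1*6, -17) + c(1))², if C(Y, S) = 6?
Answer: 25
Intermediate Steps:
A = -1 (A = 5 - 6 = -1)
c(n) = -1
(C(7 - 1*6, -17) + c(1))² = (6 - 1)² = 5² = 25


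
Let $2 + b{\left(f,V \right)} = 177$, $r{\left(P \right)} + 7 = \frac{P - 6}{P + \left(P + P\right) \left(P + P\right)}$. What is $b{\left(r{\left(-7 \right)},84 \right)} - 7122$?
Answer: $-6947$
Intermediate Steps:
$r{\left(P \right)} = -7 + \frac{-6 + P}{P + 4 P^{2}}$ ($r{\left(P \right)} = -7 + \frac{P - 6}{P + \left(P + P\right) \left(P + P\right)} = -7 + \frac{-6 + P}{P + 2 P 2 P} = -7 + \frac{-6 + P}{P + 4 P^{2}}$)
$b{\left(f,V \right)} = 175$ ($b{\left(f,V \right)} = -2 + 177 = 175$)
$b{\left(r{\left(-7 \right)},84 \right)} - 7122 = 175 - 7122 = -6947$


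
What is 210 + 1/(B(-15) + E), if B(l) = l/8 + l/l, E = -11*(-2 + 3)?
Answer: 19942/95 ≈ 209.92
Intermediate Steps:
E = -11 (E = -11*1 = -11)
B(l) = 1 + l/8 (B(l) = l*(⅛) + 1 = l/8 + 1 = 1 + l/8)
210 + 1/(B(-15) + E) = 210 + 1/((1 + (⅛)*(-15)) - 11) = 210 + 1/((1 - 15/8) - 11) = 210 + 1/(-7/8 - 11) = 210 + 1/(-95/8) = 210 - 8/95 = 19942/95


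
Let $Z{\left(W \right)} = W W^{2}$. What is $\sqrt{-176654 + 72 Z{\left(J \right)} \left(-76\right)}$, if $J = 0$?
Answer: $i \sqrt{176654} \approx 420.3 i$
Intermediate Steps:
$Z{\left(W \right)} = W^{3}$
$\sqrt{-176654 + 72 Z{\left(J \right)} \left(-76\right)} = \sqrt{-176654 + 72 \cdot 0^{3} \left(-76\right)} = \sqrt{-176654 + 72 \cdot 0 \left(-76\right)} = \sqrt{-176654 + 0 \left(-76\right)} = \sqrt{-176654 + 0} = \sqrt{-176654} = i \sqrt{176654}$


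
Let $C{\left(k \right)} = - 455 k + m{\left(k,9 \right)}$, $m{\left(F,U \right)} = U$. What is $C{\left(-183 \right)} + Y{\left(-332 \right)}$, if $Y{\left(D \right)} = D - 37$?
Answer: $82905$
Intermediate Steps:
$Y{\left(D \right)} = -37 + D$
$C{\left(k \right)} = 9 - 455 k$ ($C{\left(k \right)} = - 455 k + 9 = 9 - 455 k$)
$C{\left(-183 \right)} + Y{\left(-332 \right)} = \left(9 - -83265\right) - 369 = \left(9 + 83265\right) - 369 = 83274 - 369 = 82905$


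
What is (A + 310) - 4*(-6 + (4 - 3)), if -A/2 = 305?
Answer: -280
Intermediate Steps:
A = -610 (A = -2*305 = -610)
(A + 310) - 4*(-6 + (4 - 3)) = (-610 + 310) - 4*(-6 + (4 - 3)) = -300 - 4*(-6 + 1) = -300 - 4*(-5) = -300 + 20 = -280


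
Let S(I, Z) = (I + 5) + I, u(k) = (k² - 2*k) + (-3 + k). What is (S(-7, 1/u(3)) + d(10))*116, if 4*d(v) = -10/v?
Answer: -1073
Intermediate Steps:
u(k) = -3 + k² - k
d(v) = -5/(2*v) (d(v) = (-10/v)/4 = -5/(2*v))
S(I, Z) = 5 + 2*I (S(I, Z) = (5 + I) + I = 5 + 2*I)
(S(-7, 1/u(3)) + d(10))*116 = ((5 + 2*(-7)) - 5/2/10)*116 = ((5 - 14) - 5/2*⅒)*116 = (-9 - ¼)*116 = -37/4*116 = -1073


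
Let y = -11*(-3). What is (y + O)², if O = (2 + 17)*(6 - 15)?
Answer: 19044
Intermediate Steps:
O = -171 (O = 19*(-9) = -171)
y = 33
(y + O)² = (33 - 171)² = (-138)² = 19044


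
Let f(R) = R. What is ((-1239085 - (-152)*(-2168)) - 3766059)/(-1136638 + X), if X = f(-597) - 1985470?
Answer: 1066936/624541 ≈ 1.7084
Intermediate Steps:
X = -1986067 (X = -597 - 1985470 = -1986067)
((-1239085 - (-152)*(-2168)) - 3766059)/(-1136638 + X) = ((-1239085 - (-152)*(-2168)) - 3766059)/(-1136638 - 1986067) = ((-1239085 - 1*329536) - 3766059)/(-3122705) = ((-1239085 - 329536) - 3766059)*(-1/3122705) = (-1568621 - 3766059)*(-1/3122705) = -5334680*(-1/3122705) = 1066936/624541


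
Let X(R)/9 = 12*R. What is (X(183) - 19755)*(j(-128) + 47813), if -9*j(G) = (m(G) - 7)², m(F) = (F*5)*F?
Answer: -6709309252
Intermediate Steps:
X(R) = 108*R (X(R) = 9*(12*R) = 108*R)
m(F) = 5*F² (m(F) = (5*F)*F = 5*F²)
j(G) = -(-7 + 5*G²)²/9 (j(G) = -(5*G² - 7)²/9 = -(-7 + 5*G²)²/9)
(X(183) - 19755)*(j(-128) + 47813) = (108*183 - 19755)*(-(-7 + 5*(-128)²)²/9 + 47813) = (19764 - 19755)*(-(-7 + 5*16384)²/9 + 47813) = 9*(-(-7 + 81920)²/9 + 47813) = 9*(-⅑*81913² + 47813) = 9*(-⅑*6709739569 + 47813) = 9*(-6709739569/9 + 47813) = 9*(-6709309252/9) = -6709309252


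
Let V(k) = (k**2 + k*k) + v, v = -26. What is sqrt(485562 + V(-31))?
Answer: 9*sqrt(6018) ≈ 698.18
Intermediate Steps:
V(k) = -26 + 2*k**2 (V(k) = (k**2 + k*k) - 26 = (k**2 + k**2) - 26 = 2*k**2 - 26 = -26 + 2*k**2)
sqrt(485562 + V(-31)) = sqrt(485562 + (-26 + 2*(-31)**2)) = sqrt(485562 + (-26 + 2*961)) = sqrt(485562 + (-26 + 1922)) = sqrt(485562 + 1896) = sqrt(487458) = 9*sqrt(6018)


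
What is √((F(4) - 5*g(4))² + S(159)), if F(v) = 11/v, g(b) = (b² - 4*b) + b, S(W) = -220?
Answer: √1241/4 ≈ 8.8070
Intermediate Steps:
g(b) = b² - 3*b
√((F(4) - 5*g(4))² + S(159)) = √((11/4 - 20*(-3 + 4))² - 220) = √((11*(¼) - 20)² - 220) = √((11/4 - 5*4)² - 220) = √((11/4 - 20)² - 220) = √((-69/4)² - 220) = √(4761/16 - 220) = √(1241/16) = √1241/4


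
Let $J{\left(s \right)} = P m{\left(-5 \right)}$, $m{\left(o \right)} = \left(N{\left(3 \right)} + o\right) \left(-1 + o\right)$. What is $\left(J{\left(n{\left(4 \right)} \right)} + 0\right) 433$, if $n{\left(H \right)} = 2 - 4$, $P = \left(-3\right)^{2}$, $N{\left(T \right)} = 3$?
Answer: $46764$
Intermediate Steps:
$m{\left(o \right)} = \left(-1 + o\right) \left(3 + o\right)$ ($m{\left(o \right)} = \left(3 + o\right) \left(-1 + o\right) = \left(-1 + o\right) \left(3 + o\right)$)
$P = 9$
$n{\left(H \right)} = -2$ ($n{\left(H \right)} = 2 - 4 = -2$)
$J{\left(s \right)} = 108$ ($J{\left(s \right)} = 9 \left(-3 + \left(-5\right)^{2} + 2 \left(-5\right)\right) = 9 \left(-3 + 25 - 10\right) = 9 \cdot 12 = 108$)
$\left(J{\left(n{\left(4 \right)} \right)} + 0\right) 433 = \left(108 + 0\right) 433 = 108 \cdot 433 = 46764$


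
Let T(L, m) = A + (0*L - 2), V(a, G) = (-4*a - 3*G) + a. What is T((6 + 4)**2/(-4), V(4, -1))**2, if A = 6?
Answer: 16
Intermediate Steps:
V(a, G) = -3*G - 3*a
T(L, m) = 4 (T(L, m) = 6 + (0*L - 2) = 6 + (0 - 2) = 6 - 2 = 4)
T((6 + 4)**2/(-4), V(4, -1))**2 = 4**2 = 16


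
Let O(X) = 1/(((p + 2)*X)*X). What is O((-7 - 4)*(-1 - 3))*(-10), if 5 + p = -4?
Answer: 5/6776 ≈ 0.00073790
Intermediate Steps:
p = -9 (p = -5 - 4 = -9)
O(X) = -1/(7*X**2) (O(X) = 1/(((-9 + 2)*X)*X) = 1/((-7*X)*X) = 1/(-7*X**2) = -1/(7*X**2))
O((-7 - 4)*(-1 - 3))*(-10) = -1/((-1 - 3)**2*(-7 - 4)**2)/7*(-10) = -1/(7*(-11*(-4))**2)*(-10) = -1/7/44**2*(-10) = -1/7*1/1936*(-10) = -1/13552*(-10) = 5/6776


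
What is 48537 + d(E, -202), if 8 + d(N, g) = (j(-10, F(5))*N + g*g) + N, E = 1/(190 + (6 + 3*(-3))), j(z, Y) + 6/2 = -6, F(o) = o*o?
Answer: 16705263/187 ≈ 89333.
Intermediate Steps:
F(o) = o**2
j(z, Y) = -9 (j(z, Y) = -3 - 6 = -9)
E = 1/187 (E = 1/(190 + (6 - 9)) = 1/(190 - 3) = 1/187 ≈ 0.0053476)
d(N, g) = -8 + g**2 - 8*N (d(N, g) = -8 + ((-9*N + g*g) + N) = -8 + ((-9*N + g**2) + N) = -8 + ((g**2 - 9*N) + N) = -8 + (g**2 - 8*N) = -8 + g**2 - 8*N)
48537 + d(E, -202) = 48537 + (-8 + (-202)**2 - 8*1/187) = 48537 + (-8 + 40804 - 8/187) = 48537 + 7628844/187 = 16705263/187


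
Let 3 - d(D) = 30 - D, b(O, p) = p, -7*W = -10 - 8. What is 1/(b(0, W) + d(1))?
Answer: -7/164 ≈ -0.042683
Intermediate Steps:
W = 18/7 (W = -(-10 - 8)/7 = -1/7*(-18) = 18/7 ≈ 2.5714)
d(D) = -27 + D (d(D) = 3 - (30 - D) = 3 + (-30 + D) = -27 + D)
1/(b(0, W) + d(1)) = 1/(18/7 + (-27 + 1)) = 1/(18/7 - 26) = 1/(-164/7) = -7/164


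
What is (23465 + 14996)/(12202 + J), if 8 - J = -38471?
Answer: 38461/50681 ≈ 0.75888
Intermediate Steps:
J = 38479 (J = 8 - 1*(-38471) = 8 + 38471 = 38479)
(23465 + 14996)/(12202 + J) = (23465 + 14996)/(12202 + 38479) = 38461/50681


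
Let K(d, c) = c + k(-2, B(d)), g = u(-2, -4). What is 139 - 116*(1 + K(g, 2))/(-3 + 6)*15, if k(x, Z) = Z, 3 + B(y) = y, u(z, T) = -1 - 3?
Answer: 2459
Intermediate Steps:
u(z, T) = -4
g = -4
B(y) = -3 + y
K(d, c) = -3 + c + d (K(d, c) = c + (-3 + d) = -3 + c + d)
139 - 116*(1 + K(g, 2))/(-3 + 6)*15 = 139 - 116*(1 + (-3 + 2 - 4))/(-3 + 6)*15 = 139 - 116*(1 - 5)/3*15 = 139 - 116*(-4*1/3)*15 = 139 - (-464)*15/3 = 139 - 116*(-20) = 139 + 2320 = 2459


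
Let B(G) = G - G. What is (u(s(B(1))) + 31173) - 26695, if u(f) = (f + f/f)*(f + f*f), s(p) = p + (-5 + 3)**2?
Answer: 4578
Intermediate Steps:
B(G) = 0
s(p) = 4 + p (s(p) = p + (-2)**2 = p + 4 = 4 + p)
u(f) = (1 + f)*(f + f**2) (u(f) = (f + 1)*(f + f**2) = (1 + f)*(f + f**2))
(u(s(B(1))) + 31173) - 26695 = ((4 + 0)*(1 + (4 + 0))**2 + 31173) - 26695 = (4*(1 + 4)**2 + 31173) - 26695 = (4*5**2 + 31173) - 26695 = (4*25 + 31173) - 26695 = (100 + 31173) - 26695 = 31273 - 26695 = 4578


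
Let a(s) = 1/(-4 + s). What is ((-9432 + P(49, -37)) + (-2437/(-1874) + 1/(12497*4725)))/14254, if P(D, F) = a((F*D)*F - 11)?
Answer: -8748497986702868777/13222888666231067775 ≈ -0.66162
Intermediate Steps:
P(D, F) = 1/(-15 + D*F**2) (P(D, F) = 1/(-4 + ((F*D)*F - 11)) = 1/(-4 + ((D*F)*F - 11)) = 1/(-4 + (D*F**2 - 11)) = 1/(-4 + (-11 + D*F**2)) = 1/(-15 + D*F**2))
((-9432 + P(49, -37)) + (-2437/(-1874) + 1/(12497*4725)))/14254 = ((-9432 + 1/(-15 + 49*(-37)**2)) + (-2437/(-1874) + 1/(12497*4725)))/14254 = ((-9432 + 1/(-15 + 49*1369)) + (-2437*(-1/1874) + (1/12497)*(1/4725)))*(1/14254) = ((-9432 + 1/(-15 + 67081)) + (2437/1874 + 1/59048325))*(1/14254) = ((-9432 + 1/67066) + 143900769899/110656561050)*(1/14254) = (-632566511/67066 + 143900769899/110656561050)*(1/14254) = -17496995973405737554/1855323230844825*1/14254 = -8748497986702868777/13222888666231067775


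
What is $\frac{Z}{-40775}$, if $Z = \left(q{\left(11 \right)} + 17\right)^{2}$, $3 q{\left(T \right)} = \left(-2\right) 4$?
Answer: $- \frac{1849}{366975} \approx -0.0050385$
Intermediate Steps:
$q{\left(T \right)} = - \frac{8}{3}$ ($q{\left(T \right)} = \frac{\left(-2\right) 4}{3} = \frac{1}{3} \left(-8\right) = - \frac{8}{3}$)
$Z = \frac{1849}{9}$ ($Z = \left(- \frac{8}{3} + 17\right)^{2} = \left(\frac{43}{3}\right)^{2} = \frac{1849}{9} \approx 205.44$)
$\frac{Z}{-40775} = \frac{1849}{9 \left(-40775\right)} = \frac{1849}{9} \left(- \frac{1}{40775}\right) = - \frac{1849}{366975}$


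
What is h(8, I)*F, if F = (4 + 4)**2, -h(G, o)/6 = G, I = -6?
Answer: -3072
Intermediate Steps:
h(G, o) = -6*G
F = 64 (F = 8**2 = 64)
h(8, I)*F = -6*8*64 = -48*64 = -3072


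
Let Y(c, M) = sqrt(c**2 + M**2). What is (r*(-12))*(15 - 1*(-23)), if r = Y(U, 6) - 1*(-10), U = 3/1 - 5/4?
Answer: -7410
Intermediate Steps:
U = 7/4 (U = 3*1 - 5*1/4 = 3 - 5/4 = 7/4 ≈ 1.7500)
Y(c, M) = sqrt(M**2 + c**2)
r = 65/4 (r = sqrt(6**2 + (7/4)**2) - 1*(-10) = sqrt(36 + 49/16) + 10 = sqrt(625/16) + 10 = 25/4 + 10 = 65/4 ≈ 16.250)
(r*(-12))*(15 - 1*(-23)) = ((65/4)*(-12))*(15 - 1*(-23)) = -195*(15 + 23) = -195*38 = -7410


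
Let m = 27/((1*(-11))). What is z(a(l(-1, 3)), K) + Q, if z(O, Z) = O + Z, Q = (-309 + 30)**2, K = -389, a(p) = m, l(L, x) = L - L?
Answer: 851945/11 ≈ 77450.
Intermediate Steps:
l(L, x) = 0
m = -27/11 (m = 27/(-11) = 27*(-1/11) = -27/11 ≈ -2.4545)
a(p) = -27/11
Q = 77841 (Q = (-279)**2 = 77841)
z(a(l(-1, 3)), K) + Q = (-27/11 - 389) + 77841 = -4306/11 + 77841 = 851945/11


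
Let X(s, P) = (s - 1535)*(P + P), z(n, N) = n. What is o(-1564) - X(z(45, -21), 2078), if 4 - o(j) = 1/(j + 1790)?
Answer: 1399492343/226 ≈ 6.1924e+6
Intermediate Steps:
o(j) = 4 - 1/(1790 + j) (o(j) = 4 - 1/(j + 1790) = 4 - 1/(1790 + j))
X(s, P) = 2*P*(-1535 + s) (X(s, P) = (-1535 + s)*(2*P) = 2*P*(-1535 + s))
o(-1564) - X(z(45, -21), 2078) = (7159 + 4*(-1564))/(1790 - 1564) - 2*2078*(-1535 + 45) = (7159 - 6256)/226 - 2*2078*(-1490) = (1/226)*903 - 1*(-6192440) = 903/226 + 6192440 = 1399492343/226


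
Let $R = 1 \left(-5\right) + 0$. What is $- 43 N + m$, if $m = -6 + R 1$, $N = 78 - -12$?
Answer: $-3881$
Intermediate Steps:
$R = -5$ ($R = -5 + 0 = -5$)
$N = 90$ ($N = 78 + 12 = 90$)
$m = -11$ ($m = -6 - 5 = -11$)
$- 43 N + m = \left(-43\right) 90 - 11 = -3870 - 11 = -3881$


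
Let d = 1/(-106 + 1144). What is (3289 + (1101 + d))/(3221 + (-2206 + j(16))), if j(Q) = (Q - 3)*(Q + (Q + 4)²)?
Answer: 4556821/6667074 ≈ 0.68348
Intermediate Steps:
d = 1/1038 ≈ 0.00096339
j(Q) = (-3 + Q)*(Q + (4 + Q)²)
(3289 + (1101 + d))/(3221 + (-2206 + j(16))) = (3289 + (1101 + 1/1038))/(3221 + (-2206 + (-48 + 16³ - 11*16 + 6*16²))) = (3289 + 1142839/1038)/(3221 + (-2206 + (-48 + 4096 - 176 + 6*256))) = 4556821/(1038*(3221 + (-2206 + (-48 + 4096 - 176 + 1536)))) = 4556821/(1038*(3221 + (-2206 + 5408))) = 4556821/(1038*(3221 + 3202)) = (4556821/1038)/6423 = (4556821/1038)*(1/6423) = 4556821/6667074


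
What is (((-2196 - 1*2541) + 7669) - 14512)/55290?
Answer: -386/1843 ≈ -0.20944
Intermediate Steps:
(((-2196 - 1*2541) + 7669) - 14512)/55290 = (((-2196 - 2541) + 7669) - 14512)*(1/55290) = ((-4737 + 7669) - 14512)*(1/55290) = (2932 - 14512)*(1/55290) = -11580*1/55290 = -386/1843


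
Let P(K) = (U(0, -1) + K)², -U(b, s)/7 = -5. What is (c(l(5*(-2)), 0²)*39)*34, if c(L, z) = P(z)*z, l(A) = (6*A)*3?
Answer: 0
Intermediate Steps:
l(A) = 18*A
U(b, s) = 35 (U(b, s) = -7*(-5) = 35)
P(K) = (35 + K)²
c(L, z) = z*(35 + z)² (c(L, z) = (35 + z)²*z = z*(35 + z)²)
(c(l(5*(-2)), 0²)*39)*34 = ((0²*(35 + 0²)²)*39)*34 = ((0*(35 + 0)²)*39)*34 = ((0*35²)*39)*34 = ((0*1225)*39)*34 = (0*39)*34 = 0*34 = 0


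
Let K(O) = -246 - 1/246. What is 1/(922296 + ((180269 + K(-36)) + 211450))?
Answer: 246/323187173 ≈ 7.6117e-7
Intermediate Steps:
K(O) = -60517/246 (K(O) = -246 - 1*1/246 = -246 - 1/246 = -60517/246)
1/(922296 + ((180269 + K(-36)) + 211450)) = 1/(922296 + ((180269 - 60517/246) + 211450)) = 1/(922296 + (44285657/246 + 211450)) = 1/(922296 + 96302357/246) = 1/(323187173/246) = 246/323187173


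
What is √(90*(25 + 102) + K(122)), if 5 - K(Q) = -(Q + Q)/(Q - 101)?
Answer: √5047959/21 ≈ 106.99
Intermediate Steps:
K(Q) = 5 + 2*Q/(-101 + Q) (K(Q) = 5 - (-1)*(Q + Q)/(Q - 101) = 5 - (-1)*(2*Q)/(-101 + Q) = 5 - (-1)*2*Q/(-101 + Q) = 5 - (-2)*Q/(-101 + Q) = 5 + 2*Q/(-101 + Q))
√(90*(25 + 102) + K(122)) = √(90*(25 + 102) + (-505 + 7*122)/(-101 + 122)) = √(90*127 + (-505 + 854)/21) = √(11430 + (1/21)*349) = √(11430 + 349/21) = √(240379/21) = √5047959/21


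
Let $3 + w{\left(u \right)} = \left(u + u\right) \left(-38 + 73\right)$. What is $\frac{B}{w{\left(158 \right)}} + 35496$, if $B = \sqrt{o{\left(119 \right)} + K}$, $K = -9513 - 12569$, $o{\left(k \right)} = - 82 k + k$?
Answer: $35496 + \frac{i \sqrt{31721}}{11057} \approx 35496.0 + 0.016108 i$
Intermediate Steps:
$o{\left(k \right)} = - 81 k$
$K = -22082$ ($K = -9513 - 12569 = -22082$)
$w{\left(u \right)} = -3 + 70 u$ ($w{\left(u \right)} = -3 + \left(u + u\right) \left(-38 + 73\right) = -3 + 2 u 35 = -3 + 70 u$)
$B = i \sqrt{31721}$ ($B = \sqrt{\left(-81\right) 119 - 22082} = \sqrt{-9639 - 22082} = \sqrt{-31721} = i \sqrt{31721} \approx 178.1 i$)
$\frac{B}{w{\left(158 \right)}} + 35496 = \frac{i \sqrt{31721}}{-3 + 70 \cdot 158} + 35496 = \frac{i \sqrt{31721}}{-3 + 11060} + 35496 = \frac{i \sqrt{31721}}{11057} + 35496 = 35496 + \frac{i \sqrt{31721}}{11057}$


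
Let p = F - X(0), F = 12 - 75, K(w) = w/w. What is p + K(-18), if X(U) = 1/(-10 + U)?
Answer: -619/10 ≈ -61.900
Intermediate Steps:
K(w) = 1
F = -63
p = -629/10 (p = -63 - 1/(-10 + 0) = -63 - 1/(-10) = -63 - 1*(-1/10) = -63 + 1/10 = -629/10 ≈ -62.900)
p + K(-18) = -629/10 + 1 = -619/10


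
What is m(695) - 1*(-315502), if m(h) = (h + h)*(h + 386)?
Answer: 1818092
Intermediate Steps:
m(h) = 2*h*(386 + h) (m(h) = (2*h)*(386 + h) = 2*h*(386 + h))
m(695) - 1*(-315502) = 2*695*(386 + 695) - 1*(-315502) = 2*695*1081 + 315502 = 1502590 + 315502 = 1818092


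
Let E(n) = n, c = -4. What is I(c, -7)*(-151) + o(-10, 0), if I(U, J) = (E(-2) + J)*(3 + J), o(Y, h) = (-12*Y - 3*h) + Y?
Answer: -5326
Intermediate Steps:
o(Y, h) = -11*Y - 3*h
I(U, J) = (-2 + J)*(3 + J)
I(c, -7)*(-151) + o(-10, 0) = (-6 - 7 + (-7)²)*(-151) + (-11*(-10) - 3*0) = (-6 - 7 + 49)*(-151) + (110 + 0) = 36*(-151) + 110 = -5436 + 110 = -5326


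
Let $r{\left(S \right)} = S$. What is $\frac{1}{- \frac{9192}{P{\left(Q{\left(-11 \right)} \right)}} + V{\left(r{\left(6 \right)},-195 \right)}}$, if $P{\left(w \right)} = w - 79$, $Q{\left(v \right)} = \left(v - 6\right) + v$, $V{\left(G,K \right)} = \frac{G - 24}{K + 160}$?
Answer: $\frac{3745}{323646} \approx 0.011571$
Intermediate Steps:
$V{\left(G,K \right)} = \frac{-24 + G}{160 + K}$
$Q{\left(v \right)} = -6 + 2 v$ ($Q{\left(v \right)} = \left(-6 + v\right) + v = -6 + 2 v$)
$P{\left(w \right)} = -79 + w$
$\frac{1}{- \frac{9192}{P{\left(Q{\left(-11 \right)} \right)}} + V{\left(r{\left(6 \right)},-195 \right)}} = \frac{1}{- \frac{9192}{-79 + \left(-6 + 2 \left(-11\right)\right)} + \frac{-24 + 6}{160 - 195}} = \frac{1}{- \frac{9192}{-79 - 28} + \frac{1}{-35} \left(-18\right)} = \frac{1}{- \frac{9192}{-79 - 28} - - \frac{18}{35}} = \frac{1}{- \frac{9192}{-107} + \frac{18}{35}} = \frac{1}{\left(-9192\right) \left(- \frac{1}{107}\right) + \frac{18}{35}} = \frac{1}{\frac{9192}{107} + \frac{18}{35}} = \frac{1}{\frac{323646}{3745}} = \frac{3745}{323646}$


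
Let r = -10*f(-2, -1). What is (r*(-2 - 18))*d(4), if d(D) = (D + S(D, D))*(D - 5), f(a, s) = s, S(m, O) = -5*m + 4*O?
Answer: 0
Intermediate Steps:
r = 10 (r = -10*(-1) = 10)
d(D) = 0 (d(D) = (D + (-5*D + 4*D))*(D - 5) = (D - D)*(-5 + D) = 0*(-5 + D) = 0)
(r*(-2 - 18))*d(4) = (10*(-2 - 18))*0 = (10*(-20))*0 = -200*0 = 0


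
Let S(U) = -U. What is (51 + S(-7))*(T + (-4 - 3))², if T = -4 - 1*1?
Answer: 8352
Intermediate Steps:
T = -5 (T = -4 - 1 = -5)
(51 + S(-7))*(T + (-4 - 3))² = (51 - 1*(-7))*(-5 + (-4 - 3))² = (51 + 7)*(-5 - 7)² = 58*(-12)² = 58*144 = 8352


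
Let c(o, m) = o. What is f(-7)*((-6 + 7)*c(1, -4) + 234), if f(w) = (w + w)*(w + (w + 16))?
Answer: -6580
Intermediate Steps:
f(w) = 2*w*(16 + 2*w) (f(w) = (2*w)*(w + (16 + w)) = (2*w)*(16 + 2*w) = 2*w*(16 + 2*w))
f(-7)*((-6 + 7)*c(1, -4) + 234) = (4*(-7)*(8 - 7))*((-6 + 7)*1 + 234) = (4*(-7)*1)*(1*1 + 234) = -28*(1 + 234) = -28*235 = -6580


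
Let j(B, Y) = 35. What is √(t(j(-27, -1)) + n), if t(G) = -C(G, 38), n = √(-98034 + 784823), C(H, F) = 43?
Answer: √(-43 + √686789) ≈ 28.031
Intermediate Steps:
n = √686789 ≈ 828.73
t(G) = -43 (t(G) = -1*43 = -43)
√(t(j(-27, -1)) + n) = √(-43 + √686789)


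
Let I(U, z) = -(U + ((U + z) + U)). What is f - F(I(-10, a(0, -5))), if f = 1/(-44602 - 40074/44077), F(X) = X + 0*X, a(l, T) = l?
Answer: -58978916917/1965962428 ≈ -30.000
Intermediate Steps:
I(U, z) = -z - 3*U (I(U, z) = -(U + (z + 2*U)) = -(z + 3*U) = -z - 3*U)
F(X) = X (F(X) = X + 0 = X)
f = -44077/1965962428 (f = 1/(-44602 - 40074*1/44077) = 1/(-44602 - 40074/44077) = 1/(-1965962428/44077) = -44077/1965962428 ≈ -2.2420e-5)
f - F(I(-10, a(0, -5))) = -44077/1965962428 - (-1*0 - 3*(-10)) = -44077/1965962428 - (0 + 30) = -44077/1965962428 - 1*30 = -44077/1965962428 - 30 = -58978916917/1965962428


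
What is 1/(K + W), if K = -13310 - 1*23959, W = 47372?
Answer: 1/10103 ≈ 9.8980e-5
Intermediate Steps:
K = -37269 (K = -13310 - 23959 = -37269)
1/(K + W) = 1/(-37269 + 47372) = 1/10103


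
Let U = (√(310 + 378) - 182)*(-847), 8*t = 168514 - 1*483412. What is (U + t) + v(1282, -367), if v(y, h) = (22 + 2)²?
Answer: 461471/4 - 3388*√43 ≈ 93151.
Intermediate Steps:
v(y, h) = 576 (v(y, h) = 24² = 576)
t = -157449/4 (t = (168514 - 1*483412)/8 = (168514 - 483412)/8 = (⅛)*(-314898) = -157449/4 ≈ -39362.)
U = 154154 - 3388*√43 (U = (√688 - 182)*(-847) = (4*√43 - 182)*(-847) = (-182 + 4*√43)*(-847) = 154154 - 3388*√43 ≈ 1.3194e+5)
(U + t) + v(1282, -367) = ((154154 - 3388*√43) - 157449/4) + 576 = (459167/4 - 3388*√43) + 576 = 461471/4 - 3388*√43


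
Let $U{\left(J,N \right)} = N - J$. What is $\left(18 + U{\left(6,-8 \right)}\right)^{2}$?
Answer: $16$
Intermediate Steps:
$\left(18 + U{\left(6,-8 \right)}\right)^{2} = \left(18 - 14\right)^{2} = 4^{2} = 16$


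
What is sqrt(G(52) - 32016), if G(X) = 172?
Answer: 2*I*sqrt(7961) ≈ 178.45*I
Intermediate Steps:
sqrt(G(52) - 32016) = sqrt(172 - 32016) = sqrt(-31844) = 2*I*sqrt(7961)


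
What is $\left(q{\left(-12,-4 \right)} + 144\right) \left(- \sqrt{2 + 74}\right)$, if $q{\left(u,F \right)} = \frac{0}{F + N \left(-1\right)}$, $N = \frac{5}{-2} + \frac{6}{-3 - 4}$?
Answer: $- 288 \sqrt{19} \approx -1255.4$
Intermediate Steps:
$N = - \frac{47}{14}$ ($N = 5 \left(- \frac{1}{2}\right) + \frac{6}{-7} = - \frac{5}{2} + 6 \left(- \frac{1}{7}\right) = - \frac{5}{2} - \frac{6}{7} = - \frac{47}{14} \approx -3.3571$)
$q{\left(u,F \right)} = 0$ ($q{\left(u,F \right)} = \frac{0}{F - - \frac{47}{14}} = \frac{0}{F + \frac{47}{14}} = \frac{0}{\frac{47}{14} + F} = 0$)
$\left(q{\left(-12,-4 \right)} + 144\right) \left(- \sqrt{2 + 74}\right) = \left(0 + 144\right) \left(- \sqrt{2 + 74}\right) = 144 \left(- \sqrt{76}\right) = 144 \left(- 2 \sqrt{19}\right) = - 288 \sqrt{19}$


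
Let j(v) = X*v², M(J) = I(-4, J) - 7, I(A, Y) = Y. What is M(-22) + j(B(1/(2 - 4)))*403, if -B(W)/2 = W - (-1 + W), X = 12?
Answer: 19315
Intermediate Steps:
B(W) = -2 (B(W) = -2*(W - (-1 + W)) = -2*(W + (1 - W)) = -2*1 = -2)
M(J) = -7 + J (M(J) = J - 7 = -7 + J)
j(v) = 12*v²
M(-22) + j(B(1/(2 - 4)))*403 = (-7 - 22) + (12*(-2)²)*403 = -29 + (12*4)*403 = -29 + 48*403 = -29 + 19344 = 19315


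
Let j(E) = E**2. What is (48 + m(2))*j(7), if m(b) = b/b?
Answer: 2401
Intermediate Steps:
m(b) = 1
(48 + m(2))*j(7) = (48 + 1)*7**2 = 49*49 = 2401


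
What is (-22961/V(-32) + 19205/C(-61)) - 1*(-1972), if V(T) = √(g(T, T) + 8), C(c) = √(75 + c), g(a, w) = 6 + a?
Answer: 1972 + 19205*√14/14 + 22961*I*√2/6 ≈ 7104.8 + 5412.0*I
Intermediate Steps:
V(T) = √(14 + T) (V(T) = √((6 + T) + 8) = √(14 + T))
(-22961/V(-32) + 19205/C(-61)) - 1*(-1972) = (-22961/√(14 - 32) + 19205/(√(75 - 61))) - 1*(-1972) = (-22961*(-I*√2/6) + 19205/(√14)) + 1972 = (-22961*(-I*√2/6) + 19205*(√14/14)) + 1972 = (-(-22961)*I*√2/6 + 19205*√14/14) + 1972 = (22961*I*√2/6 + 19205*√14/14) + 1972 = (19205*√14/14 + 22961*I*√2/6) + 1972 = 1972 + 19205*√14/14 + 22961*I*√2/6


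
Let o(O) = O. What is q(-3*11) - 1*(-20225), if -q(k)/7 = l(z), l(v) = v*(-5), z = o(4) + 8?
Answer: 20645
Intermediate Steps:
z = 12 (z = 4 + 8 = 12)
l(v) = -5*v
q(k) = 420 (q(k) = -(-35)*12 = -7*(-60) = 420)
q(-3*11) - 1*(-20225) = 420 - 1*(-20225) = 420 + 20225 = 20645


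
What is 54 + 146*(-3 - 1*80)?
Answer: -12064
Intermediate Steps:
54 + 146*(-3 - 1*80) = 54 + 146*(-3 - 80) = 54 + 146*(-83) = 54 - 12118 = -12064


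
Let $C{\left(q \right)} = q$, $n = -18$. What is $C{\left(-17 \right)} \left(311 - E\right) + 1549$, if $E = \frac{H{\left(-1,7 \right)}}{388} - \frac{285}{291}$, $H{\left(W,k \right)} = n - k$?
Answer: $- \frac{1457229}{388} \approx -3755.7$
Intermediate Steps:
$H{\left(W,k \right)} = -18 - k$
$E = - \frac{405}{388}$ ($E = \frac{-18 - 7}{388} - \frac{285}{291} = \left(-18 - 7\right) \frac{1}{388} - \frac{95}{97} = \left(-25\right) \frac{1}{388} - \frac{95}{97} = - \frac{25}{388} - \frac{95}{97} = - \frac{405}{388} \approx -1.0438$)
$C{\left(-17 \right)} \left(311 - E\right) + 1549 = - 17 \left(311 - - \frac{405}{388}\right) + 1549 = - 17 \left(311 + \frac{405}{388}\right) + 1549 = \left(-17\right) \frac{121073}{388} + 1549 = - \frac{2058241}{388} + 1549 = - \frac{1457229}{388}$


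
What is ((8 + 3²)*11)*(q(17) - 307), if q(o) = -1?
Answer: -57596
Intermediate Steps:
((8 + 3²)*11)*(q(17) - 307) = ((8 + 3²)*11)*(-1 - 307) = ((8 + 9)*11)*(-308) = (17*11)*(-308) = 187*(-308) = -57596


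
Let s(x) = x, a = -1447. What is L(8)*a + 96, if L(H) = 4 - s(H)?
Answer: 5884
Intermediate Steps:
L(H) = 4 - H
L(8)*a + 96 = (4 - 1*8)*(-1447) + 96 = (4 - 8)*(-1447) + 96 = -4*(-1447) + 96 = 5788 + 96 = 5884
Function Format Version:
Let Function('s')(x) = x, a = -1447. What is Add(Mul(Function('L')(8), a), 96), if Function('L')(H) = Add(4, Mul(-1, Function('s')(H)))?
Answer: 5884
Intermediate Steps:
Function('L')(H) = Add(4, Mul(-1, H))
Add(Mul(Function('L')(8), a), 96) = Add(Mul(Add(4, Mul(-1, 8)), -1447), 96) = Add(Mul(Add(4, -8), -1447), 96) = Add(Mul(-4, -1447), 96) = Add(5788, 96) = 5884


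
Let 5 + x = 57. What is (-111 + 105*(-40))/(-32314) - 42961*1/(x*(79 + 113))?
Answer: -672600365/161311488 ≈ -4.1696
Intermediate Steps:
x = 52 (x = -5 + 57 = 52)
(-111 + 105*(-40))/(-32314) - 42961*1/(x*(79 + 113)) = (-111 + 105*(-40))/(-32314) - 42961*1/(52*(79 + 113)) = (-111 - 4200)*(-1/32314) - 42961/(52*192) = -4311*(-1/32314) - 42961/9984 = 4311/32314 - 42961*1/9984 = 4311/32314 - 42961/9984 = -672600365/161311488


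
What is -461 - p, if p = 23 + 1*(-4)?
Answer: -480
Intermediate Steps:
p = 19 (p = 23 - 4 = 19)
-461 - p = -461 - 1*19 = -461 - 19 = -480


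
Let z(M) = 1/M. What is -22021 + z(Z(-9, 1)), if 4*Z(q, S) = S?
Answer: -22017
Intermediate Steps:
Z(q, S) = S/4
-22021 + z(Z(-9, 1)) = -22021 + 1/((¼)*1) = -22021 + 1/(¼) = -22021 + 4 = -22017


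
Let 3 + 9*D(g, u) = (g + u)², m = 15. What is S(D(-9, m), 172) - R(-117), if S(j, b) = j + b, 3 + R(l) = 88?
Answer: 272/3 ≈ 90.667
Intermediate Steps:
D(g, u) = -⅓ + (g + u)²/9
R(l) = 85 (R(l) = -3 + 88 = 85)
S(j, b) = b + j
S(D(-9, m), 172) - R(-117) = (172 + (-⅓ + (-9 + 15)²/9)) - 1*85 = (172 + (-⅓ + (⅑)*6²)) - 85 = (172 + (-⅓ + (⅑)*36)) - 85 = (172 + (-⅓ + 4)) - 85 = (172 + 11/3) - 85 = 527/3 - 85 = 272/3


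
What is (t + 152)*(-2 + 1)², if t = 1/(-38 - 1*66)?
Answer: 15807/104 ≈ 151.99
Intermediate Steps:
t = -1/104 (t = 1/(-38 - 66) = 1/(-104) = -1/104 ≈ -0.0096154)
(t + 152)*(-2 + 1)² = (-1/104 + 152)*(-2 + 1)² = (15807/104)*(-1)² = (15807/104)*1 = 15807/104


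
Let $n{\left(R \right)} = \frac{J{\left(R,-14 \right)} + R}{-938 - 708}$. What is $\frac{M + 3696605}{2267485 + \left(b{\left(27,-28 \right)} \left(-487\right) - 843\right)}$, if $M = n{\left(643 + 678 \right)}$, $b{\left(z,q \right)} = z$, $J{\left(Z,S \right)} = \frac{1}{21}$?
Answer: $\frac{5808037304}{3540647229} \approx 1.6404$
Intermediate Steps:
$J{\left(Z,S \right)} = \frac{1}{21}$
$n{\left(R \right)} = - \frac{1}{34566} - \frac{R}{1646}$ ($n{\left(R \right)} = \frac{\frac{1}{21} + R}{-938 - 708} = \frac{\frac{1}{21} + R}{-1646} = \left(\frac{1}{21} + R\right) \left(- \frac{1}{1646}\right) = - \frac{1}{34566} - \frac{R}{1646}$)
$M = - \frac{13871}{17283}$ ($M = - \frac{1}{34566} - \frac{643 + 678}{1646} = - \frac{1}{34566} - \frac{1321}{1646} = - \frac{13871}{17283} \approx -0.80258$)
$\frac{M + 3696605}{2267485 + \left(b{\left(27,-28 \right)} \left(-487\right) - 843\right)} = \frac{- \frac{13871}{17283} + 3696605}{2267485 + \left(27 \left(-487\right) - 843\right)} = \frac{63888410344}{17283 \left(2267485 - 13992\right)} = \frac{63888410344}{17283 \cdot 2253493} = \frac{63888410344}{17283} \cdot \frac{1}{2253493} = \frac{5808037304}{3540647229}$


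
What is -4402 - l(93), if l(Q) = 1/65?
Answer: -286131/65 ≈ -4402.0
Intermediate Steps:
l(Q) = 1/65
-4402 - l(93) = -4402 - 1*1/65 = -4402 - 1/65 = -286131/65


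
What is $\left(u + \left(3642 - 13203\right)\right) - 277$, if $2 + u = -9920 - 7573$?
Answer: $-27333$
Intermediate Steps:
$u = -17495$ ($u = -2 - 17493 = -17495$)
$\left(u + \left(3642 - 13203\right)\right) - 277 = \left(-17495 + \left(3642 - 13203\right)\right) - 277 = \left(-17495 - 9561\right) - 277 = -27056 - 277 = -27333$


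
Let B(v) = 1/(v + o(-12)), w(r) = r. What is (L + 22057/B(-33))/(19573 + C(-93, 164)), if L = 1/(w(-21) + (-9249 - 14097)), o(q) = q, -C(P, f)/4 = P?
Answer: -23193266356/466054815 ≈ -49.765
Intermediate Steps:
C(P, f) = -4*P
B(v) = 1/(-12 + v) (B(v) = 1/(v - 12) = 1/(-12 + v))
L = -1/23367 (L = 1/(-21 + (-9249 - 14097)) = 1/(-21 - 23346) = 1/(-23367) = -1/23367 ≈ -4.2795e-5)
(L + 22057/B(-33))/(19573 + C(-93, 164)) = (-1/23367 + 22057/(1/(-12 - 33)))/(19573 - 4*(-93)) = (-1/23367 + 22057/(1/(-45)))/(19573 + 372) = (-1/23367 + 22057/(-1/45))/19945 = (-1/23367 + 22057*(-45))*(1/19945) = (-1/23367 - 992565)*(1/19945) = -23193266356/23367*1/19945 = -23193266356/466054815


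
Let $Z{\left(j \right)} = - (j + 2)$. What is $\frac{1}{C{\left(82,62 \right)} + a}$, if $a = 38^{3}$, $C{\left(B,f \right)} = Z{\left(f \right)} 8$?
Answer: $\frac{1}{54360} \approx 1.8396 \cdot 10^{-5}$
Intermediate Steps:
$Z{\left(j \right)} = -2 - j$ ($Z{\left(j \right)} = - (2 + j) = -2 - j$)
$C{\left(B,f \right)} = -16 - 8 f$ ($C{\left(B,f \right)} = \left(-2 - f\right) 8 = -16 - 8 f$)
$a = 54872$
$\frac{1}{C{\left(82,62 \right)} + a} = \frac{1}{\left(-16 - 496\right) + 54872} = \frac{1}{-512 + 54872} = \frac{1}{54360}$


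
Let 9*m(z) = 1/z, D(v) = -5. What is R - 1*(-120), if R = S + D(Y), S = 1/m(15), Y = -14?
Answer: 250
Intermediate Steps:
m(z) = 1/(9*z)
S = 135 (S = 1/((⅑)/15) = 1/((⅑)*(1/15)) = 1/(1/135) = 135)
R = 130 (R = 135 - 5 = 130)
R - 1*(-120) = 130 - 1*(-120) = 130 + 120 = 250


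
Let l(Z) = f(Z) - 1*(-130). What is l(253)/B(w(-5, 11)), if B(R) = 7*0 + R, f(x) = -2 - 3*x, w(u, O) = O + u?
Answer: -631/6 ≈ -105.17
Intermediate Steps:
B(R) = R (B(R) = 0 + R = R)
l(Z) = 128 - 3*Z (l(Z) = (-2 - 3*Z) - 1*(-130) = (-2 - 3*Z) + 130 = 128 - 3*Z)
l(253)/B(w(-5, 11)) = (128 - 3*253)/(11 - 5) = (128 - 759)/6 = -631*⅙ = -631/6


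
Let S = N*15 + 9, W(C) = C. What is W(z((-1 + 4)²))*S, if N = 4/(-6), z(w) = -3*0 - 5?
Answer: 5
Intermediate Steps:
z(w) = -5 (z(w) = 0 - 5 = -5)
N = -⅔ (N = 4*(-⅙) = -⅔ ≈ -0.66667)
S = -1 (S = -⅔*15 + 9 = -10 + 9 = -1)
W(z((-1 + 4)²))*S = -5*(-1) = 5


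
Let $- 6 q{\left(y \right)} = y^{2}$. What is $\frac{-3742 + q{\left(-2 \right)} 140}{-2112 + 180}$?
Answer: $\frac{5753}{2898} \approx 1.9852$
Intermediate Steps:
$q{\left(y \right)} = - \frac{y^{2}}{6}$
$\frac{-3742 + q{\left(-2 \right)} 140}{-2112 + 180} = \frac{-3742 + - \frac{\left(-2\right)^{2}}{6} \cdot 140}{-2112 + 180} = \frac{-3742 + \left(- \frac{1}{6}\right) 4 \cdot 140}{-1932} = \left(-3742 - \frac{280}{3}\right) \left(- \frac{1}{1932}\right) = \left(- \frac{11506}{3}\right) \left(- \frac{1}{1932}\right) = \frac{5753}{2898}$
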